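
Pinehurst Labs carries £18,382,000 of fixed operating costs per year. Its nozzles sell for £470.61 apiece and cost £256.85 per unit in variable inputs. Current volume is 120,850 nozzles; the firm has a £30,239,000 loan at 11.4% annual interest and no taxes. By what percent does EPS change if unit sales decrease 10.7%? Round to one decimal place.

-69.0%

Total contribution margin = 120,850 × £213.76 = £25,832,896.00.
EBIT = £25,832,896.00 − £18,382,000 = £7,450,896.00.
Interest = £3,447,246.00, so EBIT − I = £4,003,650.00.
Degree of combined leverage = contribution ÷ (EBIT − I) = £25,832,896.00 ÷ £4,003,650.00 = 6.4523.
EPS therefore changes by 6.4523 × (-10.7%) = -69.0%.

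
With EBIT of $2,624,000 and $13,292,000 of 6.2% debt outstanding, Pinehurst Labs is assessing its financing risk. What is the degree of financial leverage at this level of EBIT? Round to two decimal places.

Interest = $824,104.00.
DFL = EBIT ÷ (EBIT − I) = $2,624,000 ÷ ($2,624,000 − $824,104.00) = $2,624,000 ÷ $1,799,896.00 = 1.4579.

1.46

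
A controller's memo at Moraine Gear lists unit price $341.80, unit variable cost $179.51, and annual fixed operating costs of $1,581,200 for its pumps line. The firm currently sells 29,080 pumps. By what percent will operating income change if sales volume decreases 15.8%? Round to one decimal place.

Total contribution margin = 29,080 × $162.29 = $4,719,393.20.
EBIT = $4,719,393.20 − $1,581,200 = $3,138,193.20.
So DOL = total CM / EBIT = $4,719,393.20 / $3,138,193.20 = 1.5039.
So EBIT moves 1.5039 × (-15.8%) = -23.8%.

-23.8%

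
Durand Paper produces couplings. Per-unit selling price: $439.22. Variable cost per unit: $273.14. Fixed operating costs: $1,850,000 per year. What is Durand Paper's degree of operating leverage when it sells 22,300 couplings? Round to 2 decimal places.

2.00

Contribution at this volume is 22,300 × $166.08 = $3,703,584.00.
EBIT = $3,703,584.00 − $1,850,000 = $1,853,584.00.
So DOL = total CM / EBIT = $3,703,584.00 / $1,853,584.00 = 1.9981.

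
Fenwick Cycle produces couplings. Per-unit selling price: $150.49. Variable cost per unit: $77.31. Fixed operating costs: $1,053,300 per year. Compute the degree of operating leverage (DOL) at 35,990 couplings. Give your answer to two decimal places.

Total contribution margin = 35,990 × $73.18 = $2,633,748.20.
Subtracting fixed costs: EBIT = $2,633,748.20 − $1,053,300 = $1,580,448.20.
DOL = contribution ÷ EBIT = $2,633,748.20 ÷ $1,580,448.20 = 1.6665.

1.67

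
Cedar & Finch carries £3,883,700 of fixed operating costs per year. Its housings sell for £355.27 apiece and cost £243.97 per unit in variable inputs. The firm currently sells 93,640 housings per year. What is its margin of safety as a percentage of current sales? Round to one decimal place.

62.7%

Unit CM = price − variable cost = £355.27 − £243.97 = £111.30. Break-even units = £3,883,700 ÷ £111.30 = 34,893.98; break-even revenue = 34,893.98 × £355.27 = £12,396,784.36.
Current sales = 93,640 × £355.27 = £33,267,482.80.
Margin of safety = (£33,267,482.80 − £12,396,784.36) ÷ £33,267,482.80 = 62.7%.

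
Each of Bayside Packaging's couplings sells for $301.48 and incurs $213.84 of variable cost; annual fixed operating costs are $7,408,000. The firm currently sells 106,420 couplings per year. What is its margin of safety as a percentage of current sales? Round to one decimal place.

20.6%

Unit CM = price − variable cost = $301.48 − $213.84 = $87.64. Break-even units = $7,408,000 ÷ $87.64 = 84,527.61; break-even revenue = 84,527.61 × $301.48 = $25,483,384.76.
Current sales = 106,420 × $301.48 = $32,083,501.60.
Margin of safety = ($32,083,501.60 − $25,483,384.76) ÷ $32,083,501.60 = 20.6%.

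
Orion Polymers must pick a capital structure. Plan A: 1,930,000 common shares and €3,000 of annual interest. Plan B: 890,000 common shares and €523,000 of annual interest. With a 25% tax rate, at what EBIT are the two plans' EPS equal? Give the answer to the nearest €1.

At indifference, (EBIT − 3,000)(1 − t)/1,930,000 = (EBIT − 523,000)(1 − t)/890,000.
Cancelling (1 − t) and cross-multiplying: 890,000·(EBIT − 3,000) = 1,930,000·(EBIT − 523,000).
Solving, EBIT = (523,000·1,930,000 − 3,000·890,000) / (1,930,000 − 890,000) = 1,006,720,000,000 / 1,040,000 = 968,000.00.

€968,000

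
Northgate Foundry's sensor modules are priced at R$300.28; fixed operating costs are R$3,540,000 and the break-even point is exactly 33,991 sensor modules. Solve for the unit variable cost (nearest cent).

R$196.13

At break-even, FC = Q × (P − VC), so P − VC = R$3,540,000 ÷ 33,991 = R$104.1452.
Variable cost per unit = R$300.28 − R$104.1452 = R$196.13.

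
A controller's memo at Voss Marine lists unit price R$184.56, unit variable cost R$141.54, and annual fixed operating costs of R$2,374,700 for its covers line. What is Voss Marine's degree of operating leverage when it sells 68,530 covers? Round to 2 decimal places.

5.14

At 68,530 units, contribution = 68,530 × R$43.02 = R$2,948,160.60.
Subtracting fixed costs: EBIT = R$2,948,160.60 − R$2,374,700 = R$573,460.60.
DOL = contribution ÷ EBIT = R$2,948,160.60 ÷ R$573,460.60 = 5.1410.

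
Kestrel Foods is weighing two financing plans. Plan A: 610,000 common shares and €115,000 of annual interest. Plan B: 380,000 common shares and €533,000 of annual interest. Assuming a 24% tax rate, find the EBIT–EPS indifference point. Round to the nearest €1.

At indifference, (EBIT − 115,000)(1 − t)/610,000 = (EBIT − 533,000)(1 − t)/380,000.
Cancelling (1 − t) and cross-multiplying: 380,000·(EBIT − 115,000) = 610,000·(EBIT − 533,000).
EBIT × (610,000 − 380,000) = 533,000 × 610,000 − 115,000 × 380,000 = 281,430,000,000, so EBIT = 281,430,000,000 ÷ 230,000 = 1,223,608.70.

€1,223,609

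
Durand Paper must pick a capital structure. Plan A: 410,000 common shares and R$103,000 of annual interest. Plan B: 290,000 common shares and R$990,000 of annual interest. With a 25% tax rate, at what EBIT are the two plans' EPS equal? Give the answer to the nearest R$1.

R$3,133,583

At indifference, (EBIT − 103,000)(1 − t)/410,000 = (EBIT − 990,000)(1 − t)/290,000.
The (1 − t) factor cancels: (EBIT − 103,000) × 290,000 = (EBIT − 990,000) × 410,000.
Solving, EBIT = (990,000·410,000 − 103,000·290,000) / (410,000 − 290,000) = 376,030,000,000 / 120,000 = 3,133,583.33.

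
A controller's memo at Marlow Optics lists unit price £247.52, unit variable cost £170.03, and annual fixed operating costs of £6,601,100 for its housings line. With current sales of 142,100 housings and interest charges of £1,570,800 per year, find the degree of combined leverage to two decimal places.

Total contribution margin = 142,100 × £77.49 = £11,011,329.00.
Operating income = contribution − fixed costs = £11,011,329.00 − £6,601,100 = £4,410,229.00. Interest = £1,570,800.00, so EBIT − I = £2,839,429.00.
DCL = contribution ÷ (EBIT − I) = £11,011,329.00 ÷ £2,839,429.00 = 3.8780.

3.88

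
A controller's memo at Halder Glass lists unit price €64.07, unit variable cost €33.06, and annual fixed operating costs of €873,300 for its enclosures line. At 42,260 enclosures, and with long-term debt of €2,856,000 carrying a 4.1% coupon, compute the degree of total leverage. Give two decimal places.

4.09

Total contribution margin = 42,260 × €31.01 = €1,310,482.60.
Operating income = contribution − fixed costs = €1,310,482.60 − €873,300 = €437,182.60. Interest = €117,096.00, so EBIT − I = €320,086.60.
Degree of total leverage = total CM / (EBIT − interest) = €1,310,482.60 / €320,086.60 = 4.0942.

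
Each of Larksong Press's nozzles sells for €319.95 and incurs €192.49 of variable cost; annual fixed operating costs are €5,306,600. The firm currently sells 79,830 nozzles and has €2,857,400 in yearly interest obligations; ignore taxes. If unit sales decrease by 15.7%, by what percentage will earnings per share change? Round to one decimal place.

Contribution at this volume is 79,830 × €127.46 = €10,175,131.80.
Operating income = contribution − fixed costs = €10,175,131.80 − €5,306,600 = €4,868,531.80.
After interest of €2,857,400.00, pre-tax earnings = €2,011,131.80.
DCL = total CM / (EBIT − I) = €10,175,131.80 / €2,011,131.80 = 5.0594.
EPS therefore changes by 5.0594 × (-15.7%) = -79.4%.

-79.4%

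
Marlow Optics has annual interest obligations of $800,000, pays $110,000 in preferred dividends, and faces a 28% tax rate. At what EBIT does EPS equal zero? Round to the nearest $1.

Preferred dividends are paid after tax, so their pre-tax equivalent is $110,000 ÷ (1 − 0.28) = $152,777.78.
Financial break-even EBIT = interest + D_p ÷ (1 − t) = $800,000 + $152,777.78 = $952,777.78.

$952,778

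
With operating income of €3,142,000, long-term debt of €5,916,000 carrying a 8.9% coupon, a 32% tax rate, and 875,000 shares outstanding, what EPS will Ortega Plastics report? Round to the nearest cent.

€2.03

Pre-tax income = €3,142,000 − €526,524.00 = €2,615,476.00.
Net income = €2,615,476.00 × (1 − 0.32) = €1,778,523.68.
Per share: €1,778,523.68 / 875,000 shares = €2.03.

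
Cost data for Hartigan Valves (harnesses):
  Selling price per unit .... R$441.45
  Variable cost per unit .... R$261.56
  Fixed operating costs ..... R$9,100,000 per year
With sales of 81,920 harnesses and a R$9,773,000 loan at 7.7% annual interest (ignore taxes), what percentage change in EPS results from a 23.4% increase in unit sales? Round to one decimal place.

+70.6%

Contribution at this volume is 81,920 × R$179.89 = R$14,736,588.80.
Operating income = contribution − fixed costs = R$14,736,588.80 − R$9,100,000 = R$5,636,588.80.
Interest = R$752,521.00, so EBIT − I = R$4,884,067.80.
Degree of combined leverage = contribution ÷ (EBIT − I) = R$14,736,588.80 ÷ R$4,884,067.80 = 3.0173.
%ΔEPS = DCL × %ΔSales = 3.0173 × +23.4% = +70.6%.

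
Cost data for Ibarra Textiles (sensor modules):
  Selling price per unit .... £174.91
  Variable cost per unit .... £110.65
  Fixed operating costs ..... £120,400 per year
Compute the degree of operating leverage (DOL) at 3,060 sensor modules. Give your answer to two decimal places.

2.58

Total contribution margin = 3,060 × £64.26 = £196,635.60.
Operating income = contribution − fixed costs = £196,635.60 − £120,400 = £76,235.60.
Degree of operating leverage = £196,635.60 / £76,235.60 = 2.5793.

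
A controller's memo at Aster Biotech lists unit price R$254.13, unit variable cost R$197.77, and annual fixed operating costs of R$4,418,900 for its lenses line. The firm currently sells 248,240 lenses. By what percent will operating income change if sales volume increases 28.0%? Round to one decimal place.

Total contribution margin = 248,240 × R$56.36 = R$13,990,806.40.
EBIT = R$13,990,806.40 − R$4,418,900 = R$9,571,906.40.
DOL = contribution ÷ EBIT = R$13,990,806.40 ÷ R$9,571,906.40 = 1.4617.
So EBIT moves 1.4617 × (+28.0%) = +40.9%.

+40.9%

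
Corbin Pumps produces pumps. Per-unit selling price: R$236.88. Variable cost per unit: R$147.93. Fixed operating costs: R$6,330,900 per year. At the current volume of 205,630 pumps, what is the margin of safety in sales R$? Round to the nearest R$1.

Unit CM = price − variable cost = R$236.88 − R$147.93 = R$88.95. Break-even units = R$6,330,900 ÷ R$88.95 = 71,173.69; break-even revenue = 71,173.69 × R$236.88 = R$16,859,624.42.
Current sales = 205,630 × R$236.88 = R$48,709,634.40.
Margin of safety = R$48,709,634.40 − R$16,859,624.42 = R$31,850,010.

R$31,850,010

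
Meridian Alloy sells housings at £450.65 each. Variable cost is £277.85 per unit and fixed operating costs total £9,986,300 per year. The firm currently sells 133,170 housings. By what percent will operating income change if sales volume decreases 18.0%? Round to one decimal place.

-31.8%

At 133,170 units, contribution = 133,170 × £172.80 = £23,011,776.00.
EBIT = £23,011,776.00 − £9,986,300 = £13,025,476.00.
So DOL = total CM / EBIT = £23,011,776.00 / £13,025,476.00 = 1.7667.
%ΔEBIT = DOL × %ΔSales = 1.7667 × -18.0% = -31.8%.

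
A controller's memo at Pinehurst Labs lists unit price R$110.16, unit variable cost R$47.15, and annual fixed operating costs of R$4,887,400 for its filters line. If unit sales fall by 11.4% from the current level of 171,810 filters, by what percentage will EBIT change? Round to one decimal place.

-20.8%

At 171,810 units, contribution = 171,810 × R$63.01 = R$10,825,748.10.
EBIT = R$10,825,748.10 − R$4,887,400 = R$5,938,348.10.
Degree of operating leverage = R$10,825,748.10 / R$5,938,348.10 = 1.8230.
So EBIT moves 1.8230 × (-11.4%) = -20.8%.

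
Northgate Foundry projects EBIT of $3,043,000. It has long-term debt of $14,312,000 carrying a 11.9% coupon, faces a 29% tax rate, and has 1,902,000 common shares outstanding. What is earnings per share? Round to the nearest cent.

Interest = $1,703,128.00, so EBT = $3,043,000 − $1,703,128.00 = $1,339,872.00.
After tax at 29%: net income = $1,339,872.00 × 0.71 = $951,309.12.
Per share: $951,309.12 / 1,902,000 shares = $0.50.

$0.50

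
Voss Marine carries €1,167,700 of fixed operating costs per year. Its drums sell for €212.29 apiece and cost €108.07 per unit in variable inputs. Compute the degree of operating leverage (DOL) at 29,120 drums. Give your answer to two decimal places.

At 29,120 units, contribution = 29,120 × €104.22 = €3,034,886.40.
Operating income = contribution − fixed costs = €3,034,886.40 − €1,167,700 = €1,867,186.40.
DOL = contribution ÷ EBIT = €3,034,886.40 ÷ €1,867,186.40 = 1.6254.

1.63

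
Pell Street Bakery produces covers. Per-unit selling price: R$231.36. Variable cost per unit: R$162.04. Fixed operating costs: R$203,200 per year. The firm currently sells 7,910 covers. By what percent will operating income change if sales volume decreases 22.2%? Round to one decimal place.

-35.3%

Contribution at this volume is 7,910 × R$69.32 = R$548,321.20.
Operating income = contribution − fixed costs = R$548,321.20 − R$203,200 = R$345,121.20.
DOL = contribution ÷ EBIT = R$548,321.20 ÷ R$345,121.20 = 1.5888.
Operating income changes by 1.5888 × -22.2% = -35.3%.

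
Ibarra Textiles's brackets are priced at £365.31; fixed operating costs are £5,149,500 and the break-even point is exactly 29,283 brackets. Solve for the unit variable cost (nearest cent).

£189.46

Contribution per unit must be FC / Q = £5,149,500 / 29,283 = £175.8529.
Variable cost per unit = £365.31 − £175.8529 = £189.46.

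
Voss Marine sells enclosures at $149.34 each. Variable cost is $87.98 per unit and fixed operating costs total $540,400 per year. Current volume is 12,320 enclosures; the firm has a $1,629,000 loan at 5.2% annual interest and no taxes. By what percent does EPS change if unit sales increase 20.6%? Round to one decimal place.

+119.0%

Contribution at this volume is 12,320 × $61.36 = $755,955.20.
Subtracting fixed costs: EBIT = $755,955.20 − $540,400 = $215,555.20.
After interest of $84,708.00, pre-tax earnings = $130,847.20.
DCL = total CM / (EBIT − I) = $755,955.20 / $130,847.20 = 5.7774.
EPS therefore changes by 5.7774 × (+20.6%) = +119.0%.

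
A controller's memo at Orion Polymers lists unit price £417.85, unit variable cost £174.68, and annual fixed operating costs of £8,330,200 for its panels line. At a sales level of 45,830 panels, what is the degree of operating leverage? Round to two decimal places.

Contribution at this volume is 45,830 × £243.17 = £11,144,481.10.
EBIT = £11,144,481.10 − £8,330,200 = £2,814,281.10.
Degree of operating leverage = £11,144,481.10 / £2,814,281.10 = 3.9600.

3.96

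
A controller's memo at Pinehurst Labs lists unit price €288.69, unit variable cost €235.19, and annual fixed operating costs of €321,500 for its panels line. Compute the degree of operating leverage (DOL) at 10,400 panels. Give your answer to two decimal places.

At 10,400 units, contribution = 10,400 × €53.50 = €556,400.00.
EBIT = €556,400.00 − €321,500 = €234,900.00.
So DOL = total CM / EBIT = €556,400.00 / €234,900.00 = 2.3687.

2.37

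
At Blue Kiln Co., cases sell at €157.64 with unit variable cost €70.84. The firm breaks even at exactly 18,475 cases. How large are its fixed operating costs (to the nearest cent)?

Contribution margin per unit = €157.64 − €70.84 = €86.80.
Since BE = FC / CM, FC = 18,475 × €86.80 = €1,603,630.00.

€1,603,630.00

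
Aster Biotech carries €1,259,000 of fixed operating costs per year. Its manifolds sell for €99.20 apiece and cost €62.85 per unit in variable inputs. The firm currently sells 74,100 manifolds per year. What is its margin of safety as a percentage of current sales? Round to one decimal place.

53.3%

Unit CM = price − variable cost = €99.20 − €62.85 = €36.35. Break-even units = €1,259,000 ÷ €36.35 = 34,635.49; break-even revenue = 34,635.49 × €99.20 = €3,435,840.44.
Actual sales revenue = 74,100 × €99.20 = €7,350,720.00.
Margin of safety = (€7,350,720.00 − €3,435,840.44) ÷ €7,350,720.00 = 53.3%.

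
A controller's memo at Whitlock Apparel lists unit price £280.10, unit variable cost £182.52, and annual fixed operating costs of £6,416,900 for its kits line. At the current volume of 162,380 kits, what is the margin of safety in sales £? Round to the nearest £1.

Unit CM = price − variable cost = £280.10 − £182.52 = £97.58. Break-even units = £6,416,900 ÷ £97.58 = 65,760.40; break-even revenue = 65,760.40 × £280.10 = £18,419,488.52.
Current sales = 162,380 × £280.10 = £45,482,638.00.
Margin of safety = £45,482,638.00 − £18,419,488.52 = £27,063,149.

£27,063,149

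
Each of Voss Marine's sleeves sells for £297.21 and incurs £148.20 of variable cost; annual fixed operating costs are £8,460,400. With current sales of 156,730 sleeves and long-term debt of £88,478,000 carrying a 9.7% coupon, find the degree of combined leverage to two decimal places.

3.70

At 156,730 units, contribution = 156,730 × £149.01 = £23,354,337.30.
Subtracting fixed costs: EBIT = £23,354,337.30 − £8,460,400 = £14,893,937.30. Interest = £8,582,366.00, so EBIT − I = £6,311,571.30.
DCL = contribution ÷ (EBIT − I) = £23,354,337.30 ÷ £6,311,571.30 = 3.7002.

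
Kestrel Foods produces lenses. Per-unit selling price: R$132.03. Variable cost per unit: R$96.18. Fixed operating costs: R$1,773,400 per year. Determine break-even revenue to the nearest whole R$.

R$6,531,158

CM per unit = R$132.03 − R$96.18 = R$35.85; CM ratio = R$35.85 / R$132.03 = 0.2715.
Break-even revenue = fixed costs × price ÷ CM = R$1,773,400 × R$132.03 ÷ R$35.85 = R$6,531,158.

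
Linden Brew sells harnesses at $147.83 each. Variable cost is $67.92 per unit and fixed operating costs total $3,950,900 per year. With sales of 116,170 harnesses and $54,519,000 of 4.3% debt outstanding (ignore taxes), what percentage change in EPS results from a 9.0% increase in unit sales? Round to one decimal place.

+28.0%

At 116,170 units, contribution = 116,170 × $79.91 = $9,283,144.70.
Subtracting fixed costs: EBIT = $9,283,144.70 − $3,950,900 = $5,332,244.70.
After interest of $2,344,317.00, pre-tax earnings = $2,987,927.70.
Degree of combined leverage = contribution ÷ (EBIT − I) = $9,283,144.70 ÷ $2,987,927.70 = 3.1069.
EPS therefore changes by 3.1069 × (+9.0%) = +28.0%.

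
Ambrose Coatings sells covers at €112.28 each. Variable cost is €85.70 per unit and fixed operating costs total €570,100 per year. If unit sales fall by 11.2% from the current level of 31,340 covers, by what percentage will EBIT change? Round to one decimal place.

-35.5%

Contribution at this volume is 31,340 × €26.58 = €833,017.20.
EBIT = €833,017.20 − €570,100 = €262,917.20.
Degree of operating leverage = €833,017.20 / €262,917.20 = 3.1684.
%ΔEBIT = DOL × %ΔSales = 3.1684 × -11.2% = -35.5%.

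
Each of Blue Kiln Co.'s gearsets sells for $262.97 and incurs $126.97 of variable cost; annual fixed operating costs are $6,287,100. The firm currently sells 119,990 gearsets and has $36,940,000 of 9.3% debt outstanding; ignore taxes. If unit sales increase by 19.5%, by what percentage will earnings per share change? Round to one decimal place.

Contribution at this volume is 119,990 × $136.00 = $16,318,640.00.
EBIT = $16,318,640.00 − $6,287,100 = $10,031,540.00.
After interest of $3,435,420.00, pre-tax earnings = $6,596,120.00.
DCL = total CM / (EBIT − I) = $16,318,640.00 / $6,596,120.00 = 2.4740.
%ΔEPS = DCL × %ΔSales = 2.4740 × +19.5% = +48.2%.

+48.2%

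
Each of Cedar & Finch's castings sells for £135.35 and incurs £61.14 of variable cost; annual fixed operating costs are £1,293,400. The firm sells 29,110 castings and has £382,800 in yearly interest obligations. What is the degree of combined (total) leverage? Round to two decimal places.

4.46

Contribution at this volume is 29,110 × £74.21 = £2,160,253.10.
Subtracting fixed costs: EBIT = £2,160,253.10 − £1,293,400 = £866,853.10. Interest = £382,800.00, so EBIT − I = £484,053.10.
Degree of total leverage = total CM / (EBIT − interest) = £2,160,253.10 / £484,053.10 = 4.4628.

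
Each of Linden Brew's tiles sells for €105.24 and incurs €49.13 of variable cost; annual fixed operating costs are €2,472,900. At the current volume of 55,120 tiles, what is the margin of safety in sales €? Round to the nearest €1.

Unit CM = price − variable cost = €105.24 − €49.13 = €56.11. Break-even units = €2,472,900 ÷ €56.11 = 44,072.36; break-even revenue = 44,072.36 × €105.24 = €4,638,174.94.
Actual sales revenue = 55,120 × €105.24 = €5,800,828.80.
Margin of safety = €5,800,828.80 − €4,638,174.94 = €1,162,654.

€1,162,654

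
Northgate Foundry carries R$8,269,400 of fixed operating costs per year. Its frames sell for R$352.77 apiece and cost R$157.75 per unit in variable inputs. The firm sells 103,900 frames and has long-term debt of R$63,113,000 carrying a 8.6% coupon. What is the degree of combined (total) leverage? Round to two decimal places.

3.09

Contribution at this volume is 103,900 × R$195.02 = R$20,262,578.00.
EBIT = R$20,262,578.00 − R$8,269,400 = R$11,993,178.00. Interest = R$5,427,718.00.
DOL = R$20,262,578.00 ÷ R$11,993,178.00 = 1.6895; DFL = R$11,993,178.00 ÷ R$6,565,460.00 = 1.8267.
DCL = DOL × DFL = 1.6895 × 1.8267 = 3.0862.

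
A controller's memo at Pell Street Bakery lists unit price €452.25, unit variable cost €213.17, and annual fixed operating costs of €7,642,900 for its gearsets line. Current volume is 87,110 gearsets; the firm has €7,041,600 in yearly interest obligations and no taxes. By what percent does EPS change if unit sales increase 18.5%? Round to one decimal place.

Total contribution margin = 87,110 × €239.08 = €20,826,258.80.
Operating income = contribution − fixed costs = €20,826,258.80 − €7,642,900 = €13,183,358.80.
After interest of €7,041,600.00, pre-tax earnings = €6,141,758.80.
DCL = total CM / (EBIT − I) = €20,826,258.80 / €6,141,758.80 = 3.3909.
%ΔEPS = DCL × %ΔSales = 3.3909 × +18.5% = +62.7%.

+62.7%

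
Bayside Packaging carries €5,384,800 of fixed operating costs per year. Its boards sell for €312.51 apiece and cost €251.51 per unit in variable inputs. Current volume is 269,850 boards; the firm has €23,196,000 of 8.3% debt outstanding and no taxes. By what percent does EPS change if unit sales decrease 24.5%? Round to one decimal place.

-44.1%

Contribution at this volume is 269,850 × €61.00 = €16,460,850.00.
Operating income = contribution − fixed costs = €16,460,850.00 − €5,384,800 = €11,076,050.00.
After interest of €1,925,268.00, pre-tax earnings = €9,150,782.00.
Degree of combined leverage = contribution ÷ (EBIT − I) = €16,460,850.00 ÷ €9,150,782.00 = 1.7988.
%ΔEPS = DCL × %ΔSales = 1.7988 × -24.5% = -44.1%.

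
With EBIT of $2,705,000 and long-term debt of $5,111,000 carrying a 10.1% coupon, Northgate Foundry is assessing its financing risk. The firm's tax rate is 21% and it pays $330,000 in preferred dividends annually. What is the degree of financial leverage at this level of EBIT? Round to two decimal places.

Interest = $516,211.00.
Pre-tax preferred-dividend burden = $330,000 ÷ (1 − 0.21) = $417,721.52.
DFL = EBIT ÷ [EBIT − I − D_p/(1−t)] = $2,705,000 ÷ [$2,705,000 − $516,211.00 − $417,721.52] = $2,705,000 ÷ $1,771,067.48 = 1.5273.

1.53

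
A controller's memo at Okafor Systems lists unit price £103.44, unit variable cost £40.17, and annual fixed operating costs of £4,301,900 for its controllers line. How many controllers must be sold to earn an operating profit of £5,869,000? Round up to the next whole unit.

160,754 controllers

Unit CM = price − variable cost = £103.44 − £40.17 = £63.27.
Need Q such that Q × £63.27 − £4,301,900 = £5,869,000, i.e. Q = £10,170,900 / £63.27 = 160,753.91 → 160,754.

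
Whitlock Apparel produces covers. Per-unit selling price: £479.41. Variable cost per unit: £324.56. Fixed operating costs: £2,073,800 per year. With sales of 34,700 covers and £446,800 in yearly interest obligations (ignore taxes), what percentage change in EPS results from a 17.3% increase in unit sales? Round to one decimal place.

At 34,700 units, contribution = 34,700 × £154.85 = £5,373,295.00.
Subtracting fixed costs: EBIT = £5,373,295.00 − £2,073,800 = £3,299,495.00.
Interest = £446,800.00, so EBIT − I = £2,852,695.00.
Degree of combined leverage = contribution ÷ (EBIT − I) = £5,373,295.00 ÷ £2,852,695.00 = 1.8836.
EPS therefore changes by 1.8836 × (+17.3%) = +32.6%.

+32.6%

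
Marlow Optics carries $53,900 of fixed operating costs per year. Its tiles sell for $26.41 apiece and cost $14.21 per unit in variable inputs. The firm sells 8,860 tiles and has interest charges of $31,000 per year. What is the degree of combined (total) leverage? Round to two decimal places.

4.66

At 8,860 units, contribution = 8,860 × $12.20 = $108,092.00.
Operating income = contribution − fixed costs = $108,092.00 − $53,900 = $54,192.00. Interest = $31,000.00.
DOL = $108,092.00 ÷ $54,192.00 = 1.9946; DFL = $54,192.00 ÷ $23,192.00 = 2.3367.
DCL = DOL × DFL = 1.9946 × 2.3367 = 4.6608.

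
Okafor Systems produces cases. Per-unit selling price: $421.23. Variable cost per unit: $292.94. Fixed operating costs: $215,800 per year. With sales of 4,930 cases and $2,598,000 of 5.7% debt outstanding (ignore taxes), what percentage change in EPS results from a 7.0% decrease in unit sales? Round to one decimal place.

-16.5%

Total contribution margin = 4,930 × $128.29 = $632,469.70.
Subtracting fixed costs: EBIT = $632,469.70 − $215,800 = $416,669.70.
Interest = $148,086.00, so EBIT − I = $268,583.70.
Degree of combined leverage = contribution ÷ (EBIT − I) = $632,469.70 ÷ $268,583.70 = 2.3548.
%ΔEPS = DCL × %ΔSales = 2.3548 × -7.0% = -16.5%.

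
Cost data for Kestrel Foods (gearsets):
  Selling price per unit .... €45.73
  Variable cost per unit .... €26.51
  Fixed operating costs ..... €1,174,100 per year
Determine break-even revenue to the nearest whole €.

€2,793,527

Contribution margin per unit = €45.73 − €26.51 = €19.22, a CM ratio of €19.22 ÷ €45.73 = 0.4203.
Break-even sales = FC ÷ CM ratio = €1,174,100 × €45.73 / €19.22 = €2,793,527.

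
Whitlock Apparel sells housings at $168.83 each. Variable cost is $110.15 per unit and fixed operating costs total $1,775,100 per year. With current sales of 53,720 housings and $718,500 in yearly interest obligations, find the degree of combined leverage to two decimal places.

Total contribution margin = 53,720 × $58.68 = $3,152,289.60.
Operating income = contribution − fixed costs = $3,152,289.60 − $1,775,100 = $1,377,189.60. Interest = $718,500.00, so EBIT − I = $658,689.60.
Degree of total leverage = total CM / (EBIT − interest) = $3,152,289.60 / $658,689.60 = 4.7857.

4.79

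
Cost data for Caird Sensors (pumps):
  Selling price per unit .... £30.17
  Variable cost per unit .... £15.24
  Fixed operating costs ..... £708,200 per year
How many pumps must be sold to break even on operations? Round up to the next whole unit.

Contribution margin per unit = £30.17 − £15.24 = £14.93.
Break-even volume = fixed costs ÷ CM per unit = £708,200 ÷ £14.93 = 47,434.70, so 47,435 pumps.

47,435 pumps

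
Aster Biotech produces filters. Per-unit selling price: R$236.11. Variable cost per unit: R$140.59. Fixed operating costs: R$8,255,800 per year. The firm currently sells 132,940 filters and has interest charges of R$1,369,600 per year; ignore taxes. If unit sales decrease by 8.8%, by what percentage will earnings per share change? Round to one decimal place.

Total contribution margin = 132,940 × R$95.52 = R$12,698,428.80.
Operating income = contribution − fixed costs = R$12,698,428.80 − R$8,255,800 = R$4,442,628.80.
After interest of R$1,369,600.00, pre-tax earnings = R$3,073,028.80.
DCL = total CM / (EBIT − I) = R$12,698,428.80 / R$3,073,028.80 = 4.1322.
EPS therefore changes by 4.1322 × (-8.8%) = -36.4%.

-36.4%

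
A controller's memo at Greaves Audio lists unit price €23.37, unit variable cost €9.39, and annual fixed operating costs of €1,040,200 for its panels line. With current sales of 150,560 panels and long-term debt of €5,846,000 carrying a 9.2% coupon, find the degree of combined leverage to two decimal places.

Contribution at this volume is 150,560 × €13.98 = €2,104,828.80.
Subtracting fixed costs: EBIT = €2,104,828.80 − €1,040,200 = €1,064,628.80. Interest = €537,832.00.
DOL = €2,104,828.80 ÷ €1,064,628.80 = 1.9771; DFL = €1,064,628.80 ÷ €526,796.80 = 2.0209.
DCL = DOL × DFL = 1.9771 × 2.0209 = 3.9955.

4.00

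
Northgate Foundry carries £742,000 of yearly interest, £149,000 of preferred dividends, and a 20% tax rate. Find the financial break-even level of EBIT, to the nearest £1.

Grossing the preferred dividend up to pre-tax terms: £149,000 / (1 − 0.20) = £186,250.00.
Financial break-even EBIT = interest + D_p ÷ (1 − t) = £742,000 + £186,250.00 = £928,250.00.

£928,250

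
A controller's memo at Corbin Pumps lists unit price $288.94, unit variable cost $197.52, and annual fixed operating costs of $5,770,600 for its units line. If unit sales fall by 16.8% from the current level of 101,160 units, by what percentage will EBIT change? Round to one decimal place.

Total contribution margin = 101,160 × $91.42 = $9,248,047.20.
Operating income = contribution − fixed costs = $9,248,047.20 − $5,770,600 = $3,477,447.20.
So DOL = total CM / EBIT = $9,248,047.20 / $3,477,447.20 = 2.6594.
So EBIT moves 2.6594 × (-16.8%) = -44.7%.

-44.7%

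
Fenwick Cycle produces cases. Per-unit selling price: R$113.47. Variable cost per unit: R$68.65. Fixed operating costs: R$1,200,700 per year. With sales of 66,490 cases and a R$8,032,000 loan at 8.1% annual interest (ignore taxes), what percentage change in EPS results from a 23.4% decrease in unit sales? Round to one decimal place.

At 66,490 units, contribution = 66,490 × R$44.82 = R$2,980,081.80.
Operating income = contribution − fixed costs = R$2,980,081.80 − R$1,200,700 = R$1,779,381.80.
Interest = R$650,592.00, so EBIT − I = R$1,128,789.80.
Degree of combined leverage = contribution ÷ (EBIT − I) = R$2,980,081.80 ÷ R$1,128,789.80 = 2.6401.
%ΔEPS = DCL × %ΔSales = 2.6401 × -23.4% = -61.8%.

-61.8%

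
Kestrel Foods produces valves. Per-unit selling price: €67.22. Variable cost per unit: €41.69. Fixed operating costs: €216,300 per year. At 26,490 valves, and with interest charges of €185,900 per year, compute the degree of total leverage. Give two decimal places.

2.47

Total contribution margin = 26,490 × €25.53 = €676,289.70.
Subtracting fixed costs: EBIT = €676,289.70 − €216,300 = €459,989.70. Interest = €185,900.00.
DOL = €676,289.70 ÷ €459,989.70 = 1.4702; DFL = €459,989.70 ÷ €274,089.70 = 1.6782.
Combined leverage = 1.4702 × 1.6782 = 2.4673.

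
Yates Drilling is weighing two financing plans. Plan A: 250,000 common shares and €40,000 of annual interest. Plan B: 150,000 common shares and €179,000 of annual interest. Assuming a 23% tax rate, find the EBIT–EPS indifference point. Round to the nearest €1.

€387,500

At indifference, (EBIT − 40,000)(1 − t)/250,000 = (EBIT − 179,000)(1 − t)/150,000.
The (1 − t) factor cancels: (EBIT − 40,000) × 150,000 = (EBIT − 179,000) × 250,000.
Solving, EBIT = (179,000·250,000 − 40,000·150,000) / (250,000 − 150,000) = 38,750,000,000 / 100,000 = 387,500.00.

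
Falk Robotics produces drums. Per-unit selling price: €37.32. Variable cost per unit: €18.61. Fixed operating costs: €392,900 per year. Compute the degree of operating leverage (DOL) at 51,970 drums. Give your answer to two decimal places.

1.68

Total contribution margin = 51,970 × €18.71 = €972,358.70.
Subtracting fixed costs: EBIT = €972,358.70 − €392,900 = €579,458.70.
So DOL = total CM / EBIT = €972,358.70 / €579,458.70 = 1.6780.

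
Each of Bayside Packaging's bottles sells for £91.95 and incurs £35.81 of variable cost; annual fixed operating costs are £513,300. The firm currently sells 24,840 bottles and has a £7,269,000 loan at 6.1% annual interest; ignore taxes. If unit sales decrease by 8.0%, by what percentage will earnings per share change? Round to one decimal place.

Contribution at this volume is 24,840 × £56.14 = £1,394,517.60.
Operating income = contribution − fixed costs = £1,394,517.60 − £513,300 = £881,217.60.
After interest of £443,409.00, pre-tax earnings = £437,808.60.
DCL = total CM / (EBIT − I) = £1,394,517.60 / £437,808.60 = 3.1852.
%ΔEPS = DCL × %ΔSales = 3.1852 × -8.0% = -25.5%.

-25.5%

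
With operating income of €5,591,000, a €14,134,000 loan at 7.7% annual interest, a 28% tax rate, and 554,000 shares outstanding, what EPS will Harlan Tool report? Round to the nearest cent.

Pre-tax income = €5,591,000 − €1,088,318.00 = €4,502,682.00.
After tax at 28%: net income = €4,502,682.00 × 0.72 = €3,241,931.04.
EPS = €3,241,931.04 ÷ 554,000 = €5.85.

€5.85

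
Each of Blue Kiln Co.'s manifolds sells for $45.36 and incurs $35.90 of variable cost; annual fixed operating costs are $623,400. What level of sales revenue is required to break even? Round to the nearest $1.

CM per unit = $45.36 − $35.90 = $9.46; CM ratio = $9.46 / $45.36 = 0.2086.
Break-even sales = FC ÷ CM ratio = $623,400 × $45.36 / $9.46 = $2,989,157.

$2,989,157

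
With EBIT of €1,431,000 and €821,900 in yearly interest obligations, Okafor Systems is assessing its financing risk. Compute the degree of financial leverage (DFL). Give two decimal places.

Interest = €821,900.00.
Degree of financial leverage = EBIT / (EBIT − interest) = €1,431,000 / €609,100.00 = 2.3494.

2.35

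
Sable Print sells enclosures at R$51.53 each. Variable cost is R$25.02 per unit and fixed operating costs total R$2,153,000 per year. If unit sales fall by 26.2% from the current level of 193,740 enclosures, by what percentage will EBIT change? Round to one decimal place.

At 193,740 units, contribution = 193,740 × R$26.51 = R$5,136,047.40.
Subtracting fixed costs: EBIT = R$5,136,047.40 − R$2,153,000 = R$2,983,047.40.
DOL = contribution ÷ EBIT = R$5,136,047.40 ÷ R$2,983,047.40 = 1.7217.
Operating income changes by 1.7217 × -26.2% = -45.1%.

-45.1%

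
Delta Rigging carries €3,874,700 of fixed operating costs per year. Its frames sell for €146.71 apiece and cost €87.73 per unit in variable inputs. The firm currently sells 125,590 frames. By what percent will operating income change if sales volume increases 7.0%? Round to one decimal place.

+14.7%

Total contribution margin = 125,590 × €58.98 = €7,407,298.20.
Subtracting fixed costs: EBIT = €7,407,298.20 − €3,874,700 = €3,532,598.20.
So DOL = total CM / EBIT = €7,407,298.20 / €3,532,598.20 = 2.0968.
So EBIT moves 2.0968 × (+7.0%) = +14.7%.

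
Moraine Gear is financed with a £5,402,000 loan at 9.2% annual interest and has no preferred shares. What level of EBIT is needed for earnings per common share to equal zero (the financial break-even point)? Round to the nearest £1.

Annual interest = 9.2% × £5,402,000 = £496,984.00.
With no preferred dividends, EPS = 0 when EBIT exactly covers interest, so the financial break-even EBIT is £496,984.00.

£496,984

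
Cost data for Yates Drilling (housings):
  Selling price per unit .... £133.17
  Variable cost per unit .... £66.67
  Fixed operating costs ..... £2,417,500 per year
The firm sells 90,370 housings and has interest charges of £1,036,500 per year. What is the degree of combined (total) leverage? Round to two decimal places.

2.35

Total contribution margin = 90,370 × £66.50 = £6,009,605.00.
Subtracting fixed costs: EBIT = £6,009,605.00 − £2,417,500 = £3,592,105.00. Interest = £1,036,500.00, so EBIT − I = £2,555,605.00.
Degree of total leverage = total CM / (EBIT − interest) = £6,009,605.00 / £2,555,605.00 = 2.3515.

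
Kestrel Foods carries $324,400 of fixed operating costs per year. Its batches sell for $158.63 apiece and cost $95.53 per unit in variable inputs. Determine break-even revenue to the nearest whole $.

$815,524

Contribution margin per unit = $158.63 − $95.53 = $63.10, a CM ratio of $63.10 ÷ $158.63 = 0.3978.
Break-even sales = FC ÷ CM ratio = $324,400 × $158.63 / $63.10 = $815,524.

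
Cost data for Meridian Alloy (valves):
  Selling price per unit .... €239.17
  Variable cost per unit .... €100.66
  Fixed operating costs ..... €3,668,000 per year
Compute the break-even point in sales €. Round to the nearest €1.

Contribution margin per unit = €239.17 − €100.66 = €138.51, a CM ratio of €138.51 ÷ €239.17 = 0.5791.
Break-even sales = FC ÷ CM ratio = €3,668,000 × €239.17 / €138.51 = €6,333,662.

€6,333,662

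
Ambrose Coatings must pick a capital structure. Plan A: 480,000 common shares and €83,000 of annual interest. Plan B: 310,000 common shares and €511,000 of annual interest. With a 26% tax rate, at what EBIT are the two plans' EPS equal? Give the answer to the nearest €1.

€1,291,471

Set EPS_A = EPS_B: (EBIT − €83,000)(1 − 0.26) ÷ 480,000 = (EBIT − €511,000)(1 − 0.26) ÷ 310,000.
The (1 − t) factor cancels: (EBIT − 83,000) × 310,000 = (EBIT − 511,000) × 480,000.
Solving, EBIT = (511,000·480,000 − 83,000·310,000) / (480,000 − 310,000) = 219,550,000,000 / 170,000 = 1,291,470.59.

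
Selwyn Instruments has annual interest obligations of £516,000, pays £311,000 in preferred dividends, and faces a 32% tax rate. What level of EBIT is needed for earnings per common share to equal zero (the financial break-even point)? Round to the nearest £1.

£973,353

Grossing the preferred dividend up to pre-tax terms: £311,000 / (1 − 0.32) = £457,352.94.
Financial break-even EBIT = interest + D_p ÷ (1 − t) = £516,000 + £457,352.94 = £973,352.94.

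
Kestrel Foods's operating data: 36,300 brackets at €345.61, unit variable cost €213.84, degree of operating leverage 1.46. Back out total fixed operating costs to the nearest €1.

Contribution at this volume is 36,300 × €131.77 = €4,783,251.00.
DOL = contribution / EBIT, so EBIT = €4,783,251.00 / 1.46 = €3,276,199.32.
And FC = contribution − EBIT = €4,783,251.00 − €3,276,199.32 = €1,507,052.

€1,507,052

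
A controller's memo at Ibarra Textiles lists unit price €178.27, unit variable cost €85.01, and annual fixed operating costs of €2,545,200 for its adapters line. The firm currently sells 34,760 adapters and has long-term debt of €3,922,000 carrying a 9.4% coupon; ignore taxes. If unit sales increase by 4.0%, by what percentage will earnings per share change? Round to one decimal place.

At 34,760 units, contribution = 34,760 × €93.26 = €3,241,717.60.
EBIT = €3,241,717.60 − €2,545,200 = €696,517.60.
After interest of €368,668.00, pre-tax earnings = €327,849.60.
DCL = total CM / (EBIT − I) = €3,241,717.60 / €327,849.60 = 9.8878.
EPS therefore changes by 9.8878 × (+4.0%) = +39.6%.

+39.6%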